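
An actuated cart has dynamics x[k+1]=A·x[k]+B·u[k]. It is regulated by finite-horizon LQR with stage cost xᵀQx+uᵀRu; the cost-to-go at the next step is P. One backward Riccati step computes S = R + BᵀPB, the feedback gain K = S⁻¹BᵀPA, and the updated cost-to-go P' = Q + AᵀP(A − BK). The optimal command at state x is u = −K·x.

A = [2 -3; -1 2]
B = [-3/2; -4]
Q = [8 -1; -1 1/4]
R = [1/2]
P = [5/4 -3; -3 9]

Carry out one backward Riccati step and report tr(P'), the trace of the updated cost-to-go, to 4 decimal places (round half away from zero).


15.1130

BᵀP = [10.1250 -31.5000]
S = R + BᵀPB = [1/2] + [110.8125] = [111.3125]
BᵀPA = [51.7500 -93.3750]
K = S⁻¹·BᵀPA = [0.4649 -0.8389]
A−BK = [2.6974 -4.2583; 0.8596 -1.3554]
AᵀP(A−BK) = [1.9410 -3.0893; -3.0893 4.9220]
P' = Q + AᵀP(A−BK) = [9.9410 -4.0893; -4.0893 5.1720]
tr(P') = 15.1130


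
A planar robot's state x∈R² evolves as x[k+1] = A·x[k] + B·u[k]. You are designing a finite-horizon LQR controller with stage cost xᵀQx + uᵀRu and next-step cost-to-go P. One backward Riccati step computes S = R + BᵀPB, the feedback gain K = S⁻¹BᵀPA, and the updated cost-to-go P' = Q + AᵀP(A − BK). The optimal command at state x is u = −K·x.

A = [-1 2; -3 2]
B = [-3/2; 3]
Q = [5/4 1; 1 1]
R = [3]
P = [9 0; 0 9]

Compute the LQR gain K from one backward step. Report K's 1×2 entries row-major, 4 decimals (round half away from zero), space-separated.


BᵀP = [-13.5000 27.0000]
S = R + BᵀPB = [3] + [101.2500] = [104.2500]
BᵀPA = [-67.5000 27.0000]
K = S⁻¹·BᵀPA = [-0.6475 0.2590]
A−BK = [-1.9712 2.3885; -1.0576 1.2230]
AᵀP(A−BK) = [46.2950 -54.5180; -54.5180 65.0072]
P' = Q + AᵀP(A−BK) = [47.5450 -53.5180; -53.5180 66.0072]
tr(P') = 113.5522

-0.6475 0.2590


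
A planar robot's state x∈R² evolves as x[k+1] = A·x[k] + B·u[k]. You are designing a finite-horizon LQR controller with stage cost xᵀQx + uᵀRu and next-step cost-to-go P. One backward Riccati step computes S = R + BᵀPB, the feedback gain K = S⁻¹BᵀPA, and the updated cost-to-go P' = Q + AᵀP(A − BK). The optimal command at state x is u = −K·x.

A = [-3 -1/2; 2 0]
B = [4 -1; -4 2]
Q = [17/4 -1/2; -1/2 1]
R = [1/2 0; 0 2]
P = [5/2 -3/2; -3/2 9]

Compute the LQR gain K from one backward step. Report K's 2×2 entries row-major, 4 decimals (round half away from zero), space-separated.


-0.7248 -0.1196 -0.3652 -0.1980

BᵀP = [16.0000 -42.0000; -5.5000 19.5000]
S = R + BᵀPB = [1/2 0; 0 2] + [232.0000 -100.0000; -100.0000 44.5000] = [232.5000 -100.0000; -100.0000 46.5000]
BᵀPA = [-132.0000 -8.0000; 55.5000 2.7500]
K = S⁻¹·BᵀPA = [-0.7248 -0.1196; -0.3652 -0.1980]
A−BK = [-0.4659 -0.2197; -0.1689 -0.0823]
AᵀP(A−BK) = [1.0928 0.4558; 0.4558 0.2129]
P' = Q + AᵀP(A−BK) = [5.3428 -0.0442; -0.0442 1.2129]
tr(P') = 6.5557


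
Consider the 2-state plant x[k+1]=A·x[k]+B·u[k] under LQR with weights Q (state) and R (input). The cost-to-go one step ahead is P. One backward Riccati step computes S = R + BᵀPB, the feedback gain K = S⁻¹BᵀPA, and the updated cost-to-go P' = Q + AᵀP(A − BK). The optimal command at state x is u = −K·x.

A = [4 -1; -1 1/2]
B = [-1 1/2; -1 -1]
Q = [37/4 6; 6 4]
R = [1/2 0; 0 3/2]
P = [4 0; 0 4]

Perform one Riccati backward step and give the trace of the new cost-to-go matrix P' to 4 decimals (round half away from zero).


BᵀP = [-4.0000 -4.0000; 2.0000 -4.0000]
S = R + BᵀPB = [1/2 0; 0 3/2] + [8.0000 2.0000; 2.0000 5.0000] = [8.5000 2.0000; 2.0000 6.5000]
BᵀPA = [-12.0000 2.0000; 12.0000 -4.0000]
K = S⁻¹·BᵀPA = [-1.9902 0.4098; 2.4585 -0.7415]
A−BK = [0.7805 -0.2195; -0.5317 0.1683]
AᵀP(A−BK) = [14.6146 -4.1854; -4.1854 1.2146]
P' = Q + AᵀP(A−BK) = [23.8646 1.8146; 1.8146 5.2146]
tr(P') = 29.0793

29.0793


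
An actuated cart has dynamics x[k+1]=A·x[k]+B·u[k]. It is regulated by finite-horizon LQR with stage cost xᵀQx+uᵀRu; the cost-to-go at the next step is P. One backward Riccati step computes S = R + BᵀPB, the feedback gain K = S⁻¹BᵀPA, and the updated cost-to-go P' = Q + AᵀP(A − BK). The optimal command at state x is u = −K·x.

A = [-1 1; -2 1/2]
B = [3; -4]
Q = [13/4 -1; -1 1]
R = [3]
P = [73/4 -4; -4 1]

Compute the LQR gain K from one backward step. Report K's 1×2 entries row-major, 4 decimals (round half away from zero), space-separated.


BᵀP = [70.7500 -16.0000]
S = R + BᵀPB = [3] + [276.2500] = [279.2500]
BᵀPA = [-38.7500 62.7500]
K = S⁻¹·BᵀPA = [-0.1388 0.2247]
A−BK = [-0.5837 0.3259; -2.5551 1.3988]
AᵀP(A−BK) = [0.8729 -0.5425; -0.5425 0.3995]
P' = Q + AᵀP(A−BK) = [4.1229 -1.5425; -1.5425 1.3995]
tr(P') = 5.5224

-0.1388 0.2247


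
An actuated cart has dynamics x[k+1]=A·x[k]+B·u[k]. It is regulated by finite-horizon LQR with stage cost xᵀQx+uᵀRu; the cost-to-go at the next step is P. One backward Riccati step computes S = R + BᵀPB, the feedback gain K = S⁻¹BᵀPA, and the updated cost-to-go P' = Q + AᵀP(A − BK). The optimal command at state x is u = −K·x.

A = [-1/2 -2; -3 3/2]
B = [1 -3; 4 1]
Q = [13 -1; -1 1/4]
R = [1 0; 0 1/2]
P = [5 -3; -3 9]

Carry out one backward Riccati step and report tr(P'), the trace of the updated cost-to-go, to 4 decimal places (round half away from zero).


BᵀP = [-7.0000 33.0000; -18.0000 18.0000]
S = R + BᵀPB = [1 0; 0 1/2] + [125.0000 54.0000; 54.0000 72.0000] = [126.0000 54.0000; 54.0000 72.5000]
BᵀPA = [-95.5000 63.5000; -45.0000 63.0000]
K = S⁻¹·BᵀPA = [-0.7226 0.1932; -0.0825 0.7250]
A−BK = [-0.0249 -0.0181; -0.0272 0.0020]
AᵀP(A−BK) = [0.5312 -0.1691; -0.1691 0.3021]
P' = Q + AᵀP(A−BK) = [13.5312 -1.1691; -1.1691 0.5521]
tr(P') = 14.0833

14.0833


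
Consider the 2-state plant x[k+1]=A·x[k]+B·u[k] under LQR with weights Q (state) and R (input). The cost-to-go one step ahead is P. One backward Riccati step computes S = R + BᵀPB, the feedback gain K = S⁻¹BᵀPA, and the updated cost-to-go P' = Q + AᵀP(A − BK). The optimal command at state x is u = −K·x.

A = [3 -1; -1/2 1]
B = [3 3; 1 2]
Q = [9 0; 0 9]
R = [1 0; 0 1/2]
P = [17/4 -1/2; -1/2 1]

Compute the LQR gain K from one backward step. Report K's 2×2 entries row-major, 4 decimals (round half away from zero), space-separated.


BᵀP = [12.2500 -0.5000; 11.7500 0.5000]
S = R + BᵀPB = [1 0; 0 1/2] + [36.2500 35.7500; 35.7500 36.2500] = [37.2500 35.7500; 35.7500 36.7500]
BᵀPA = [37.0000 -12.7500; 35.0000 -11.2500]
K = S⁻¹·BᵀPA = [1.1939 -0.7304; -0.2091 0.4044]
A−BK = [0.0454 -0.0220; -1.2758 0.9216]
AᵀP(A−BK) = [3.1417 -2.1293; -2.1293 1.4869]
P' = Q + AᵀP(A−BK) = [12.1417 -2.1293; -2.1293 10.4869]
tr(P') = 22.6286

1.1939 -0.7304 -0.2091 0.4044


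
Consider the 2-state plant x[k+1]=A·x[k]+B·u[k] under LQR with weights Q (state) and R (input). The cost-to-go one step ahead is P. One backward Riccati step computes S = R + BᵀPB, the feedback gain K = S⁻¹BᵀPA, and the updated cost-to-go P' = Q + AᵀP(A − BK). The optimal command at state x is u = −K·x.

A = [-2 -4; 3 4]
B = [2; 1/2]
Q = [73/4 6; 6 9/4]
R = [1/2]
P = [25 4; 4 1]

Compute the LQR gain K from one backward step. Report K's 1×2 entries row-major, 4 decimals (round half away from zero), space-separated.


BᵀP = [52.0000 8.5000]
S = R + BᵀPB = [1/2] + [108.2500] = [108.7500]
BᵀPA = [-78.5000 -174.0000]
K = S⁻¹·BᵀPA = [-0.7218 -1.6000]
A−BK = [-0.5563 -0.8000; 3.3609 4.8000]
AᵀP(A−BK) = [4.3356 6.4000; 6.4000 9.6000]
P' = Q + AᵀP(A−BK) = [22.5856 12.4000; 12.4000 11.8500]
tr(P') = 34.4356

-0.7218 -1.6000


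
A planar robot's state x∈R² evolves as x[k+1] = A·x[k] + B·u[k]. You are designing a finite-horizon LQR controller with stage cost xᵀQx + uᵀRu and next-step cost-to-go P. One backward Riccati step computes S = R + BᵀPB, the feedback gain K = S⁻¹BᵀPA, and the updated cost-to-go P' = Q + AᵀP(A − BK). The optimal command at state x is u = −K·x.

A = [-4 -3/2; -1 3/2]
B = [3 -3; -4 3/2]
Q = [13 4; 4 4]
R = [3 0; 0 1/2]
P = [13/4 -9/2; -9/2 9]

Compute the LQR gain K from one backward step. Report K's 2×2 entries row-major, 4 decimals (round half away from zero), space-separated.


BᵀP = [27.7500 -49.5000; -16.5000 27.0000]
S = R + BᵀPB = [3 0; 0 1/2] + [281.2500 -157.5000; -157.5000 90.0000] = [284.2500 -157.5000; -157.5000 90.5000]
BᵀPA = [-61.5000 -115.8750; 39.0000 65.2500]
K = S⁻¹·BᵀPA = [0.6280 -0.2285; 1.5239 0.3234]
A−BK = [-1.3124 0.1556; -0.7738 0.1011]
AᵀP(A−BK) = [4.1911 -0.4128; -0.4128 0.2380]
P' = Q + AᵀP(A−BK) = [17.1911 3.5872; 3.5872 4.2380]
tr(P') = 21.4291

0.6280 -0.2285 1.5239 0.3234


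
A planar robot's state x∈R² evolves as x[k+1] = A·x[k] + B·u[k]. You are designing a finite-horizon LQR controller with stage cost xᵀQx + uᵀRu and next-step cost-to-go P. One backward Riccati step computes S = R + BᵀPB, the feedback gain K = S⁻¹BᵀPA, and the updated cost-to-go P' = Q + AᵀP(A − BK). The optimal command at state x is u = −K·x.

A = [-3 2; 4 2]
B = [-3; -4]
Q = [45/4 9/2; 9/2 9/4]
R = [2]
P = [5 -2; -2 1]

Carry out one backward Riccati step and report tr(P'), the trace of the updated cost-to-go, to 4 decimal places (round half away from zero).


67.7667

BᵀP = [-7.0000 2.0000]
S = R + BᵀPB = [2] + [13.0000] = [15.0000]
BᵀPA = [29.0000 -10.0000]
K = S⁻¹·BᵀPA = [1.9333 -0.6667]
A−BK = [2.8000 0.0000; 11.7333 -0.6667]
AᵀP(A−BK) = [52.9333 -6.6667; -6.6667 1.3333]
P' = Q + AᵀP(A−BK) = [64.1833 -2.1667; -2.1667 3.5833]
tr(P') = 67.7667


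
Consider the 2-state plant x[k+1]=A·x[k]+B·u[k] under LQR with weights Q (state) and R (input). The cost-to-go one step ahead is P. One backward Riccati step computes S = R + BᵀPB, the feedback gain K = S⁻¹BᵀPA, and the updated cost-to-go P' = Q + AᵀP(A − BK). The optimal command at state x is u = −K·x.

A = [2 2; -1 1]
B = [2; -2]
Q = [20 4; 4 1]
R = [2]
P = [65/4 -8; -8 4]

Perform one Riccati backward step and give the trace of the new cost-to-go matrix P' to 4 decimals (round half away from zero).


BᵀP = [48.5000 -24.0000]
S = R + BᵀPB = [2] + [145.0000] = [147.0000]
BᵀPA = [121.0000 73.0000]
K = S⁻¹·BᵀPA = [0.8231 0.4966]
A−BK = [0.3537 1.0068; 0.6463 1.9932]
AᵀP(A−BK) = [1.4014 0.9116; 0.9116 0.7483]
P' = Q + AᵀP(A−BK) = [21.4014 4.9116; 4.9116 1.7483]
tr(P') = 23.1497

23.1497


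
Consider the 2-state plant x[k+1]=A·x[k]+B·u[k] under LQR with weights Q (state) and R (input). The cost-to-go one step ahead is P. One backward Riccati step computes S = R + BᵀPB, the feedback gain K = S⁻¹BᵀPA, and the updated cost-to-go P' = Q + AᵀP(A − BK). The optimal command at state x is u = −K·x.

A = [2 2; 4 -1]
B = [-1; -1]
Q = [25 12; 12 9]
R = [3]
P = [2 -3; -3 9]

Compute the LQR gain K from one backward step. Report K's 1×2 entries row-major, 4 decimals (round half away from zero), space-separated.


-2.7500 1.0000

BᵀP = [1.0000 -6.0000]
S = R + BᵀPB = [3] + [5.0000] = [8.0000]
BᵀPA = [-22.0000 8.0000]
K = S⁻¹·BᵀPA = [-2.7500 1.0000]
A−BK = [-0.7500 3.0000; 1.2500 0.0000]
AᵀP(A−BK) = [43.5000 -24.0000; -24.0000 21.0000]
P' = Q + AᵀP(A−BK) = [68.5000 -12.0000; -12.0000 30.0000]
tr(P') = 98.5000


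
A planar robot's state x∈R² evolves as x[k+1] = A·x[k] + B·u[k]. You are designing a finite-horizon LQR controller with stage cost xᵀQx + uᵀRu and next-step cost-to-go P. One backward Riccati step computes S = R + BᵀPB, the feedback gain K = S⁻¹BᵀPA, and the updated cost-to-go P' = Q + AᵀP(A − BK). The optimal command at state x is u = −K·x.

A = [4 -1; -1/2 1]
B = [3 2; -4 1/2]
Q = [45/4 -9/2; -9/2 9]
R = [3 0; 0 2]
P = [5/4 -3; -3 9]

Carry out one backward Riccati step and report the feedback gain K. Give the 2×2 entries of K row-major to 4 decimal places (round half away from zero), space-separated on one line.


BᵀP = [15.7500 -45.0000; 1.0000 -1.5000]
S = R + BᵀPB = [3 0; 0 2] + [227.2500 9.0000; 9.0000 1.2500] = [230.2500 9.0000; 9.0000 3.2500]
BᵀPA = [85.5000 -60.7500; 4.7500 -2.5000]
K = S⁻¹·BᵀPA = [0.3523 -0.2622; 0.4858 -0.0433]
A−BK = [1.9713 -0.1270; 0.6665 -0.0270]
AᵀP(A−BK) = [1.8168 -0.3804; -0.3804 0.2161]
P' = Q + AᵀP(A−BK) = [13.0668 -4.8804; -4.8804 9.2161]
tr(P') = 22.2829

0.3523 -0.2622 0.4858 -0.0433


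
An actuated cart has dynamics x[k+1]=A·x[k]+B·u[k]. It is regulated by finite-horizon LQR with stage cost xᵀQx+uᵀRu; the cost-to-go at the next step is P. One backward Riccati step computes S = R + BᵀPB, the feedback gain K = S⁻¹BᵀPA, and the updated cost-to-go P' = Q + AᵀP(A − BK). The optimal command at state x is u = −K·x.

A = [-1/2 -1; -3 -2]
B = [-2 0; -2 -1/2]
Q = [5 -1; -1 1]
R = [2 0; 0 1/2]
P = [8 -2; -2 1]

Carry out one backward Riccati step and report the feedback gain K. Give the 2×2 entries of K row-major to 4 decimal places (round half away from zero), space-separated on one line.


0.0645 0.3871 1.4194 0.5161

BᵀP = [-12.0000 2.0000; 1.0000 -0.5000]
S = R + BᵀPB = [2 0; 0 1/2] + [20.0000 -1.0000; -1.0000 0.2500] = [22.0000 -1.0000; -1.0000 0.7500]
BᵀPA = [0.0000 8.0000; 1.0000 0.0000]
K = S⁻¹·BᵀPA = [0.0645 0.3871; 1.4194 0.5161]
A−BK = [-0.3710 -0.2258; -2.1613 -0.9677]
AᵀP(A−BK) = [3.5806 1.4839; 1.4839 0.9032]
P' = Q + AᵀP(A−BK) = [8.5806 0.4839; 0.4839 1.9032]
tr(P') = 10.4839


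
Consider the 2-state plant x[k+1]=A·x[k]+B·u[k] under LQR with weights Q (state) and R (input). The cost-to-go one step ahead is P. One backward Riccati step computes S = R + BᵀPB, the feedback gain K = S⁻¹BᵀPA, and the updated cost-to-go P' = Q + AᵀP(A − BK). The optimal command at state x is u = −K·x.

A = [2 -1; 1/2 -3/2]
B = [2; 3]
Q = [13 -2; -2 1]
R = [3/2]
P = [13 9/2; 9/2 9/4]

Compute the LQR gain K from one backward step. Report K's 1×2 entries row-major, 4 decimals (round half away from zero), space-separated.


BᵀP = [39.5000 15.7500]
S = R + BᵀPB = [3/2] + [126.2500] = [127.7500]
BᵀPA = [86.8750 -63.1250]
K = S⁻¹·BᵀPA = [0.6800 -0.4941]
A−BK = [0.6399 -0.0117; -1.5401 -0.0176]
AᵀP(A−BK) = [2.4841 -0.5100; -0.5100 0.3706]
P' = Q + AᵀP(A−BK) = [15.4841 -2.5100; -2.5100 1.3706]
tr(P') = 16.8547

0.6800 -0.4941


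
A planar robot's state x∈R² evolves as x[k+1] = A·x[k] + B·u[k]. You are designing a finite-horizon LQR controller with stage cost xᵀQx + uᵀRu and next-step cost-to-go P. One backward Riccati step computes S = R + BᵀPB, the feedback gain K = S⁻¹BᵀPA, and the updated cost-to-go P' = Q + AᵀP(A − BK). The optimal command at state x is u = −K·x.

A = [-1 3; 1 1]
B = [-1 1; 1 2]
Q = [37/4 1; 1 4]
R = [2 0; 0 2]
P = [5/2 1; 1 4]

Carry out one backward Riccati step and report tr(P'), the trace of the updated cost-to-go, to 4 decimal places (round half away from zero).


BᵀP = [-1.5000 3.0000; 4.5000 9.0000]
S = R + BᵀPB = [2 0; 0 2] + [4.5000 4.5000; 4.5000 22.5000] = [6.5000 4.5000; 4.5000 24.5000]
BᵀPA = [4.5000 -1.5000; 4.5000 22.5000]
K = S⁻¹·BᵀPA = [0.6475 -0.9928; 0.0647 1.1007]
A−BK = [-0.4173 0.9065; 0.2230 -0.2086]
AᵀP(A−BK) = [1.2950 -1.9856; -1.9856 6.2446]
P' = Q + AᵀP(A−BK) = [10.5450 -0.9856; -0.9856 10.2446]
tr(P') = 20.7896

20.7896


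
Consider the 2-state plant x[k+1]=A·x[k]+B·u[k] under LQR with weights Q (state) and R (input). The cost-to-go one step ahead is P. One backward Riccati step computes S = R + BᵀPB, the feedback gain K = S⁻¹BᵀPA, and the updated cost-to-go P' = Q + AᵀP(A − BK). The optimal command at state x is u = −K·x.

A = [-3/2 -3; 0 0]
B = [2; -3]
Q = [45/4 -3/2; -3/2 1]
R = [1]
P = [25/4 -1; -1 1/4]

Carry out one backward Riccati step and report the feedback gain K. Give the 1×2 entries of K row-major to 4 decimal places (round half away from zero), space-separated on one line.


-0.5776 -1.1553

BᵀP = [15.5000 -2.7500]
S = R + BᵀPB = [1] + [39.2500] = [40.2500]
BᵀPA = [-23.2500 -46.5000]
K = S⁻¹·BᵀPA = [-0.5776 -1.1553]
A−BK = [-0.3447 -0.6894; -1.7329 -3.4658]
AᵀP(A−BK) = [0.6324 1.2648; 1.2648 2.5295]
P' = Q + AᵀP(A−BK) = [11.8824 -0.2352; -0.2352 3.5295]
tr(P') = 15.4119


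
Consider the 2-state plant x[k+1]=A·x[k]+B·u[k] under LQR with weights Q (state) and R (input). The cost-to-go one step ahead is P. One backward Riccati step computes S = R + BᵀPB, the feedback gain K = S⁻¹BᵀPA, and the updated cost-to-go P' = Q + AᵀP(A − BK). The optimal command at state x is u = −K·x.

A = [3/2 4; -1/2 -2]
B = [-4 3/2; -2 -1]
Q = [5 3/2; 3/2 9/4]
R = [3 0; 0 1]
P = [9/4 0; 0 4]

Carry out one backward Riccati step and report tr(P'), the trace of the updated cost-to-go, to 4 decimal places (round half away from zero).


BᵀP = [-9.0000 -8.0000; 3.3750 -4.0000]
S = R + BᵀPB = [3 0; 0 1] + [52.0000 -5.5000; -5.5000 9.0625] = [55.0000 -5.5000; -5.5000 10.0625]
BᵀPA = [-9.5000 -20.0000; 7.0625 21.5000]
K = S⁻¹·BᵀPA = [-0.1085 -0.1586; 0.6426 2.0499]
A−BK = [0.1023 0.2905; -0.0744 -0.2674]
AᵀP(A−BK) = [0.4938 1.5152; 1.5152 4.7536]
P' = Q + AᵀP(A−BK) = [5.4938 3.0152; 3.0152 7.0036]
tr(P') = 12.4974

12.4974


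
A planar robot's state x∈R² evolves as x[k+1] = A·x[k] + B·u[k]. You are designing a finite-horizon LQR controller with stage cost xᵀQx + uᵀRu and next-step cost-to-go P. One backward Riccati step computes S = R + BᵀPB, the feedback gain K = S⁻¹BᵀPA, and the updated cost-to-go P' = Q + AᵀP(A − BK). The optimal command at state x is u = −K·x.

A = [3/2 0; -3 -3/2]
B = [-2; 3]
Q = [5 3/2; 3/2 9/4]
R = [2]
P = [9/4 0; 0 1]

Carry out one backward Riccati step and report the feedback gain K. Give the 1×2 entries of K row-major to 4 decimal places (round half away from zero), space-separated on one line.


BᵀP = [-4.5000 3.0000]
S = R + BᵀPB = [2] + [18.0000] = [20.0000]
BᵀPA = [-15.7500 -4.5000]
K = S⁻¹·BᵀPA = [-0.7875 -0.2250]
A−BK = [-0.0750 -0.4500; -0.6375 -0.8250]
AᵀP(A−BK) = [1.6594 0.9563; 0.9563 1.2375]
P' = Q + AᵀP(A−BK) = [6.6594 2.4563; 2.4563 3.4875]
tr(P') = 10.1469

-0.7875 -0.2250


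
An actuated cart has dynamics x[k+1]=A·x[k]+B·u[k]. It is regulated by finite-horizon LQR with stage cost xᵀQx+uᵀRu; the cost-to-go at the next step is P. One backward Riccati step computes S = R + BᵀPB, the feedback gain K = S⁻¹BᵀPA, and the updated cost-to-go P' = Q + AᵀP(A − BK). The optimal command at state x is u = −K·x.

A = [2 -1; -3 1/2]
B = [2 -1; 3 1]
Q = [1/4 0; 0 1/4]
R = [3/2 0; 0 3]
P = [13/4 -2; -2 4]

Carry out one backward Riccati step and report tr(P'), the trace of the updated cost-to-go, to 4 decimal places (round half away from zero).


BᵀP = [0.5000 8.0000; -5.2500 6.0000]
S = R + BᵀPB = [3/2 0; 0 3] + [25.0000 7.5000; 7.5000 11.2500] = [26.5000 7.5000; 7.5000 14.2500]
BᵀPA = [-23.0000 3.5000; -28.5000 8.2500]
K = S⁻¹·BᵀPA = [-0.3547 -0.0373; -1.8133 0.5986]
A−BK = [0.8961 -0.3267; -0.1225 0.0134]
AᵀP(A−BK) = [13.1622 -4.2987; -4.2987 1.4422]
P' = Q + AᵀP(A−BK) = [13.4122 -4.2987; -4.2987 1.6922]
tr(P') = 15.1044

15.1044


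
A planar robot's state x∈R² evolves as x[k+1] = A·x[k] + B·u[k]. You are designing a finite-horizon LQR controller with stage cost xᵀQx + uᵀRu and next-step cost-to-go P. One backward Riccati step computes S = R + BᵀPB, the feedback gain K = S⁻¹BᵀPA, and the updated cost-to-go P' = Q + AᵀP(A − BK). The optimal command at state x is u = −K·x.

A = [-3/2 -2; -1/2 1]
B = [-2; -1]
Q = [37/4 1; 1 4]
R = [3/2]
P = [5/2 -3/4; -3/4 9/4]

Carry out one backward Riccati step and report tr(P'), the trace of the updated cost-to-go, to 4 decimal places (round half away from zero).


BᵀP = [-4.2500 -0.7500]
S = R + BᵀPB = [3/2] + [9.2500] = [10.7500]
BᵀPA = [6.7500 7.7500]
K = S⁻¹·BᵀPA = [0.6279 0.7209]
A−BK = [-0.2442 -0.5581; 0.1279 1.7209]
AᵀP(A−BK) = [0.8241 1.8837; 1.8837 9.6628]
P' = Q + AᵀP(A−BK) = [10.0741 2.8837; 2.8837 13.6628]
tr(P') = 23.7369

23.7369


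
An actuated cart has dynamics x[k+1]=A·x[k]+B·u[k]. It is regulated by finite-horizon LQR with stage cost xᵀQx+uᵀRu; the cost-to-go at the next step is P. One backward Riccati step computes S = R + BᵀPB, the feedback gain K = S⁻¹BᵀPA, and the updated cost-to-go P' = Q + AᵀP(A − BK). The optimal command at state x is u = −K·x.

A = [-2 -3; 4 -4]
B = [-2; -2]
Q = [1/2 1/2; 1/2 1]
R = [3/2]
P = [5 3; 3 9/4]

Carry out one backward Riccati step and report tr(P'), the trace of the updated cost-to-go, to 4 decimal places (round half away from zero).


12.0413

BᵀP = [-16.0000 -10.5000]
S = R + BᵀPB = [3/2] + [53.0000] = [54.5000]
BᵀPA = [-10.0000 90.0000]
K = S⁻¹·BᵀPA = [-0.1835 1.6514]
A−BK = [-2.3670 0.3028; 3.6330 -0.6972]
AᵀP(A−BK) = [6.1651 -1.4862; -1.4862 4.3761]
P' = Q + AᵀP(A−BK) = [6.6651 -0.9862; -0.9862 5.3761]
tr(P') = 12.0413


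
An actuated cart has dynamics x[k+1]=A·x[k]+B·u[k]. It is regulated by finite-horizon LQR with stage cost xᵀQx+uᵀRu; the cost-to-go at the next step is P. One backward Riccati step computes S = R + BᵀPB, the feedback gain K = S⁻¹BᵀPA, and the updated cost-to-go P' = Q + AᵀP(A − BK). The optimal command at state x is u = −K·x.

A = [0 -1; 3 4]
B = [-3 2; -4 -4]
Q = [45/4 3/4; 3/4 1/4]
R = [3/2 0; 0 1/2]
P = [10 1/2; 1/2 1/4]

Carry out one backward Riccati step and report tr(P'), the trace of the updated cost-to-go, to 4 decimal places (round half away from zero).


12.0595

BᵀP = [-32.0000 -2.5000; 18.0000 0.0000]
S = R + BᵀPB = [3/2 0; 0 1/2] + [106.0000 -54.0000; -54.0000 36.0000] = [107.5000 -54.0000; -54.0000 36.5000]
BᵀPA = [-7.5000 22.0000; 0.0000 -18.0000]
K = S⁻¹·BᵀPA = [-0.2716 -0.1677; -0.4019 -0.7413]
A−BK = [-0.0112 -0.0206; 0.3059 0.3642]
AᵀP(A−BK) = [0.2127 0.2422; 0.2422 0.3468]
P' = Q + AᵀP(A−BK) = [11.4627 0.9922; 0.9922 0.5968]
tr(P') = 12.0595


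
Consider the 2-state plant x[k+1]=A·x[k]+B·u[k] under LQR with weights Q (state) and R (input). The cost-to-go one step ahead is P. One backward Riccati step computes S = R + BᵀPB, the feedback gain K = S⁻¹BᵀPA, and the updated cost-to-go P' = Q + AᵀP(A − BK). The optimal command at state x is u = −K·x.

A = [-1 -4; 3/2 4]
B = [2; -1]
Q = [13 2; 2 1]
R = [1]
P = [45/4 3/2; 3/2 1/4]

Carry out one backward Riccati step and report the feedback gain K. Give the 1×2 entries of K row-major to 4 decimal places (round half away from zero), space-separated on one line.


BᵀP = [21.0000 2.7500]
S = R + BᵀPB = [1] + [39.2500] = [40.2500]
BᵀPA = [-16.8750 -73.0000]
K = S⁻¹·BᵀPA = [-0.4193 -1.8137]
A−BK = [-0.1615 -0.3727; 1.0807 2.1863]
AᵀP(A−BK) = [0.2376 0.8944; 0.8944 3.6025]
P' = Q + AᵀP(A−BK) = [13.2376 2.8944; 2.8944 4.6025]
tr(P') = 17.8401

-0.4193 -1.8137


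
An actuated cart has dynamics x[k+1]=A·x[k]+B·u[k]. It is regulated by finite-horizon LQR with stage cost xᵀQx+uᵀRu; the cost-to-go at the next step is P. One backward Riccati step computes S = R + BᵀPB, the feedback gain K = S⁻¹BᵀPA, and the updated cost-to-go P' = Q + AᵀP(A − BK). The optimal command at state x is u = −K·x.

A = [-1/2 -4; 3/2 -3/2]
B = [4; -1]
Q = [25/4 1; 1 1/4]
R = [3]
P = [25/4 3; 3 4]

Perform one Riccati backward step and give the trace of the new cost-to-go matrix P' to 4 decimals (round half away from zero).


37.0685

BᵀP = [22.0000 8.0000]
S = R + BᵀPB = [3] + [80.0000] = [83.0000]
BᵀPA = [1.0000 -100.0000]
K = S⁻¹·BᵀPA = [0.0120 -1.2048]
A−BK = [-0.5482 0.8193; 1.5120 -2.7048]
AᵀP(A−BK) = [6.0505 -11.0452; -11.0452 24.5181]
P' = Q + AᵀP(A−BK) = [12.3005 -10.0452; -10.0452 24.7681]
tr(P') = 37.0685


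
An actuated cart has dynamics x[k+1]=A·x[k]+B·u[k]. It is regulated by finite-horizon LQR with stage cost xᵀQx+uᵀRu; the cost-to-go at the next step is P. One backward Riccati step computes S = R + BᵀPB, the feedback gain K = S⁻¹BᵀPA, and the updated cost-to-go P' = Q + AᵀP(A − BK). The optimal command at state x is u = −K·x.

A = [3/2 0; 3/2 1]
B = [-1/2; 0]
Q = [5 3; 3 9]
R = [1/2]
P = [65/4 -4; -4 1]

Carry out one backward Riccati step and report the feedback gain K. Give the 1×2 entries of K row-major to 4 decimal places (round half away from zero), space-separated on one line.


BᵀP = [-8.1250 2.0000]
S = R + BᵀPB = [1/2] + [4.0625] = [4.5625]
BᵀPA = [-9.1875 2.0000]
K = S⁻¹·BᵀPA = [-2.0137 0.4384]
A−BK = [0.4932 0.2192; 1.5000 1.0000]
AᵀP(A−BK) = [2.3116 -0.4726; -0.4726 0.1233]
P' = Q + AᵀP(A−BK) = [7.3116 2.5274; 2.5274 9.1233]
tr(P') = 16.4349

-2.0137 0.4384


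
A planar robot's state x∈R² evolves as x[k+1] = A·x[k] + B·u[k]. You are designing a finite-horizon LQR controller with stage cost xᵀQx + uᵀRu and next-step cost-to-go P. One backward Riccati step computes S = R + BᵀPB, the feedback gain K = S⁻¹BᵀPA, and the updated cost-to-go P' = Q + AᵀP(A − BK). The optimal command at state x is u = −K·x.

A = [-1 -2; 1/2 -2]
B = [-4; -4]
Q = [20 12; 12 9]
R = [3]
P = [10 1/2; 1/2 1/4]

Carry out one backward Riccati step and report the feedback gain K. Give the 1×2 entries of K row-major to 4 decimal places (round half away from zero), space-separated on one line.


0.2213 0.4918

BᵀP = [-42.0000 -3.0000]
S = R + BᵀPB = [3] + [180.0000] = [183.0000]
BᵀPA = [40.5000 90.0000]
K = S⁻¹·BᵀPA = [0.2213 0.4918]
A−BK = [-0.1148 -0.0328; 1.3852 -0.0328]
AᵀP(A−BK) = [0.5994 0.3320; 0.3320 0.7377]
P' = Q + AᵀP(A−BK) = [20.5994 12.3320; 12.3320 9.7377]
tr(P') = 30.3371


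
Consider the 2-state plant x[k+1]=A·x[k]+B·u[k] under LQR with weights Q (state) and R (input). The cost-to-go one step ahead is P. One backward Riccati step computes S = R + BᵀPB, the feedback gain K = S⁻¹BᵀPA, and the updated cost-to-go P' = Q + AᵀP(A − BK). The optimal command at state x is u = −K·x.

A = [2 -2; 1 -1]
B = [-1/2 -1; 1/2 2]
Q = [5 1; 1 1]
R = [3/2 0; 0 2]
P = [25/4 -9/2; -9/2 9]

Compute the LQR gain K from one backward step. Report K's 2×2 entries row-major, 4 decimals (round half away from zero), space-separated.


-0.8559 0.8559 0.1310 -0.1310

BᵀP = [-5.3750 6.7500; -15.2500 22.5000]
S = R + BᵀPB = [3/2 0; 0 2] + [6.0625 18.8750; 18.8750 60.2500] = [7.5625 18.8750; 18.8750 62.2500]
BᵀPA = [-4.0000 4.0000; -8.0000 8.0000]
K = S⁻¹·BᵀPA = [-0.8559 0.8559; 0.1310 -0.1310]
A−BK = [1.7031 -1.7031; 1.1659 -1.1659]
AᵀP(A−BK) = [13.6245 -13.6245; -13.6245 13.6245]
P' = Q + AᵀP(A−BK) = [18.6245 -12.6245; -12.6245 14.6245]
tr(P') = 33.2489


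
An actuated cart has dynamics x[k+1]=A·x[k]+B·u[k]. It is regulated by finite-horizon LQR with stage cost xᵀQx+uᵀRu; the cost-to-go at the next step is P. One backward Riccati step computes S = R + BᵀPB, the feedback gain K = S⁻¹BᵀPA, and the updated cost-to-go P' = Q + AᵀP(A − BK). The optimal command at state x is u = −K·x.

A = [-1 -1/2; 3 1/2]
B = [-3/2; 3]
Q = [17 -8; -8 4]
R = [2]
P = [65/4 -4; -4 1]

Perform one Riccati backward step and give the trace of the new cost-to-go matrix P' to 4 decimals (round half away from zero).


BᵀP = [-36.3750 9.0000]
S = R + BᵀPB = [2] + [81.5625] = [83.5625]
BᵀPA = [63.3750 22.6875]
K = S⁻¹·BᵀPA = [0.7584 0.2715]
A−BK = [0.1376 -0.0927; 0.7248 -0.3145]
AᵀP(A−BK) = [1.1855 0.4185; 0.4185 0.1528]
P' = Q + AᵀP(A−BK) = [18.1855 -7.5815; -7.5815 4.1528]
tr(P') = 22.3383

22.3383


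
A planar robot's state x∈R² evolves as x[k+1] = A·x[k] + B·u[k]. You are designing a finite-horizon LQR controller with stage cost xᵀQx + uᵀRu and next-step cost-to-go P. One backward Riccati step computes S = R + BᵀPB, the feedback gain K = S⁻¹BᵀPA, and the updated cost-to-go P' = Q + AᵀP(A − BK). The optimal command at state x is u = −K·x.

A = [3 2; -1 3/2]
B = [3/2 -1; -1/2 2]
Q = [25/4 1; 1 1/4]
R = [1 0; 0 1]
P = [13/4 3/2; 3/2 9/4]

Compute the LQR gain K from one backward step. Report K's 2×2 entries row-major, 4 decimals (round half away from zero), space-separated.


1.6743 1.7869 -0.0842 1.0139

BᵀP = [4.1250 1.1250; -0.2500 3.0000]
S = R + BᵀPB = [1 0; 0 1] + [5.6250 -1.8750; -1.8750 6.2500] = [6.6250 -1.8750; -1.8750 7.2500]
BᵀPA = [11.2500 9.9375; -3.7500 4.0000]
K = S⁻¹·BᵀPA = [1.6743 1.7869; -0.0842 1.0139]
A−BK = [0.4044 0.3335; 0.0056 0.3657]
AᵀP(A−BK) = [3.3485 3.5739; 3.5739 5.2493]
P' = Q + AᵀP(A−BK) = [9.5985 4.5739; 4.5739 5.4993]
tr(P') = 15.0978


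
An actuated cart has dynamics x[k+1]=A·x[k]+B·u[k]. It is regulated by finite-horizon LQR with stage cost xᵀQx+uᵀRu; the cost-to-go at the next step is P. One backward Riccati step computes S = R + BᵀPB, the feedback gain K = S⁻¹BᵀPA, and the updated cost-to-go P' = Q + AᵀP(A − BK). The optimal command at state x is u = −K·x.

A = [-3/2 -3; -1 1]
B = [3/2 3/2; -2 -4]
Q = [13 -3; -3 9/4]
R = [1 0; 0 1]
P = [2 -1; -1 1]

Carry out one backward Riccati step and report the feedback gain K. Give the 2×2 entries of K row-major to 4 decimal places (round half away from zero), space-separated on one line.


-0.4649 -0.8772 0.1491 -0.2281

BᵀP = [5.0000 -3.5000; 7.0000 -5.5000]
S = R + BᵀPB = [1 0; 0 1] + [14.5000 21.5000; 21.5000 32.5000] = [15.5000 21.5000; 21.5000 33.5000]
BᵀPA = [-4.0000 -18.5000; -5.0000 -26.5000]
K = S⁻¹·BᵀPA = [-0.4649 -0.8772; 0.1491 -0.2281]
A−BK = [-1.0263 -1.3421; -1.3333 -1.6667]
AᵀP(A−BK) = [1.3860 1.8509; 1.8509 2.7281]
P' = Q + AᵀP(A−BK) = [14.3860 -1.1491; -1.1491 4.9781]
tr(P') = 19.3640


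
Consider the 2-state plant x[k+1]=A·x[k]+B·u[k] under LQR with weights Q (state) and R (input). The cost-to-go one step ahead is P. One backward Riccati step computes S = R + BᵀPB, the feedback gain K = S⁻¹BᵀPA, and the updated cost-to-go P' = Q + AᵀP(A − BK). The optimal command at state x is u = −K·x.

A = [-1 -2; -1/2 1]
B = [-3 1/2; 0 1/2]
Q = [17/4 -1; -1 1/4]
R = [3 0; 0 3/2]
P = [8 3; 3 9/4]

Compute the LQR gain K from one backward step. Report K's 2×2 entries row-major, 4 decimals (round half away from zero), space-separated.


0.3182 0.5433 -0.2807 0.1061

BᵀP = [-24.0000 -9.0000; 5.5000 2.6250]
S = R + BᵀPB = [3 0; 0 3/2] + [72.0000 -16.5000; -16.5000 4.0625] = [75.0000 -16.5000; -16.5000 5.5625]
BᵀPA = [28.5000 39.0000; -6.8125 -8.3750]
K = S⁻¹·BᵀPA = [0.3182 0.5433; -0.2807 0.1061]
A−BK = [0.0951 -0.4230; -0.3596 0.9470]
AᵀP(A−BK) = [0.5802 0.1125; 0.1125 1.9483]
P' = Q + AᵀP(A−BK) = [4.8302 -0.8875; -0.8875 2.1983]
tr(P') = 7.0285


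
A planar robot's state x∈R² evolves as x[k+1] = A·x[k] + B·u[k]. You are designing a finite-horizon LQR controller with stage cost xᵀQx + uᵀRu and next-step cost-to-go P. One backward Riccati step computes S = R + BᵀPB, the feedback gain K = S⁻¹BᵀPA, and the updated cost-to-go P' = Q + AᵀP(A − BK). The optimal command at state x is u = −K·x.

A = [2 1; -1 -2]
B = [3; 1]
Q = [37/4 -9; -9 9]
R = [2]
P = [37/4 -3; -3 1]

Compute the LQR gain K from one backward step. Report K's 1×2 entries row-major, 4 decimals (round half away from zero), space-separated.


0.8425 0.5971

BᵀP = [24.7500 -8.0000]
S = R + BᵀPB = [2] + [66.2500] = [68.2500]
BᵀPA = [57.5000 40.7500]
K = S⁻¹·BᵀPA = [0.8425 0.5971]
A−BK = [-0.5275 -0.7912; -1.8425 -2.5971]
AᵀP(A−BK) = [1.5568 1.1685; 1.1685 0.9194]
P' = Q + AᵀP(A−BK) = [10.8068 -7.8315; -7.8315 9.9194]
tr(P') = 20.7262


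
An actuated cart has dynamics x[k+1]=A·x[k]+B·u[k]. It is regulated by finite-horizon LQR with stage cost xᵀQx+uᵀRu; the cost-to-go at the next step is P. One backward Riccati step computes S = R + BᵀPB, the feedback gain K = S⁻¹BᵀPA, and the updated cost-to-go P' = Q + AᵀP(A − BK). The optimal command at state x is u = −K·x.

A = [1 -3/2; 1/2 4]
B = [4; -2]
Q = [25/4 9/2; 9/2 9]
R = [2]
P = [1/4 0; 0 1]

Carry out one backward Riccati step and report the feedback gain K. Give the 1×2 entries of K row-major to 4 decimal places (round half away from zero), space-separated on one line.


0.0000 -0.9500

BᵀP = [1.0000 -2.0000]
S = R + BᵀPB = [2] + [8.0000] = [10.0000]
BᵀPA = [0.0000 -9.5000]
K = S⁻¹·BᵀPA = [0.0000 -0.9500]
A−BK = [1.0000 2.3000; 0.5000 2.1000]
AᵀP(A−BK) = [0.5000 1.6250; 1.6250 7.5375]
P' = Q + AᵀP(A−BK) = [6.7500 6.1250; 6.1250 16.5375]
tr(P') = 23.2875


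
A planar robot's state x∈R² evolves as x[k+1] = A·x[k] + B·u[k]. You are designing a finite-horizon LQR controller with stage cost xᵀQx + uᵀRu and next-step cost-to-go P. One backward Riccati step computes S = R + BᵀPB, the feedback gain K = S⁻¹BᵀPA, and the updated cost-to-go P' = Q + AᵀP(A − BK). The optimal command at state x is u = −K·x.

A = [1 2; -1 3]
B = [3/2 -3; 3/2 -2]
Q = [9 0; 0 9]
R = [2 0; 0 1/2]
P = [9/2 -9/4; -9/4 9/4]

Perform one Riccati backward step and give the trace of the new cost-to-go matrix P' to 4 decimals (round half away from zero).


27.2992

BᵀP = [3.3750 0.0000; -9.0000 2.2500]
S = R + BᵀPB = [2 0; 0 1/2] + [5.0625 -10.1250; -10.1250 22.5000] = [7.0625 -10.1250; -10.1250 23.0000]
BᵀPA = [3.3750 6.7500; -11.2500 -11.2500]
K = S⁻¹·BᵀPA = [-0.6055 0.6900; -0.7557 -0.1854]
A−BK = [-0.3588 0.4089; -1.6031 1.5943]
AᵀP(A−BK) = [4.7922 -4.4143; -4.4143 4.5070]
P' = Q + AᵀP(A−BK) = [13.7922 -4.4143; -4.4143 13.5070]
tr(P') = 27.2992


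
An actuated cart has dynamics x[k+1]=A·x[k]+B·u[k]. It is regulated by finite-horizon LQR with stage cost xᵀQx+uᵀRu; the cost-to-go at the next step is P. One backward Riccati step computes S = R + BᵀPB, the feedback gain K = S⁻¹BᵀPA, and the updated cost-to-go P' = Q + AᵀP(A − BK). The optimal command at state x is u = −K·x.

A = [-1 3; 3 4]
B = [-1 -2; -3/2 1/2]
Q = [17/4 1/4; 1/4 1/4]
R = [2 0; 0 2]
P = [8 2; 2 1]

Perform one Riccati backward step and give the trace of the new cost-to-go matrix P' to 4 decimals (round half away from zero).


16.4155

BᵀP = [-11.0000 -3.5000; -15.0000 -3.5000]
S = R + BᵀPB = [2 0; 0 2] + [16.2500 20.2500; 20.2500 28.2500] = [18.2500 20.2500; 20.2500 30.2500]
BᵀPA = [0.5000 -47.0000; 4.5000 -59.0000]
K = S⁻¹·BᵀPA = [-0.5352 -1.5986; 0.5070 -0.8803]
A−BK = [-0.5211 -0.3592; 1.9437 2.0423]
AᵀP(A−BK) = [2.9859 2.7606; 2.7606 8.9296]
P' = Q + AᵀP(A−BK) = [7.2359 3.0106; 3.0106 9.1796]
tr(P') = 16.4155


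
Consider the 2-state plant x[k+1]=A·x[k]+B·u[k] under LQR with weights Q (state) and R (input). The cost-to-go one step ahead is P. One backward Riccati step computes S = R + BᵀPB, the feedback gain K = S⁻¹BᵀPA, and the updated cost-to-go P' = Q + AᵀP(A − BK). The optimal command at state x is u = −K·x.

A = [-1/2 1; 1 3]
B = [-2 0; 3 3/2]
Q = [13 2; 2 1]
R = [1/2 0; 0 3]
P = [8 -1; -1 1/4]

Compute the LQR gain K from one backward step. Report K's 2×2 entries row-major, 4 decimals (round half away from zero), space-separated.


0.2608 -0.2458 0.0138 0.1793

BᵀP = [-19.0000 2.7500; -1.5000 0.3750]
S = R + BᵀPB = [1/2 0; 0 3] + [46.2500 4.1250; 4.1250 0.5625] = [46.7500 4.1250; 4.1250 3.5625]
BᵀPA = [12.2500 -10.7500; 1.1250 -0.3750]
K = S⁻¹·BᵀPA = [0.2608 -0.2458; 0.0138 0.1793]
A−BK = [0.0216 0.5085; 0.1969 3.4683]
AᵀP(A−BK) = [0.0395 0.0589; 0.0589 1.6752]
P' = Q + AᵀP(A−BK) = [13.0395 2.0589; 2.0589 2.6752]
tr(P') = 15.7147


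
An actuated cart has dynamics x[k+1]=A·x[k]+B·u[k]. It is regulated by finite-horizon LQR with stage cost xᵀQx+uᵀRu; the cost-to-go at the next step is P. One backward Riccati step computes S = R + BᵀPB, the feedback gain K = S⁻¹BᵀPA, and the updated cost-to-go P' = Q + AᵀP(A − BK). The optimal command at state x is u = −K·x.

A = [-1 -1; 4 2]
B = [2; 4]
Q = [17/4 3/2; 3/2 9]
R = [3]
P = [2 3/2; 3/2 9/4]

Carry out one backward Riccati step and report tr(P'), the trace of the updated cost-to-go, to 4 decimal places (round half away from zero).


BᵀP = [10.0000 12.0000]
S = R + BᵀPB = [3] + [68.0000] = [71.0000]
BᵀPA = [38.0000 14.0000]
K = S⁻¹·BᵀPA = [0.5352 0.1972]
A−BK = [-2.0704 -1.3944; 1.8592 1.2113]
AᵀP(A−BK) = [5.6620 3.5070; 3.5070 2.2394]
P' = Q + AᵀP(A−BK) = [9.9120 5.0070; 5.0070 11.2394]
tr(P') = 21.1514

21.1514


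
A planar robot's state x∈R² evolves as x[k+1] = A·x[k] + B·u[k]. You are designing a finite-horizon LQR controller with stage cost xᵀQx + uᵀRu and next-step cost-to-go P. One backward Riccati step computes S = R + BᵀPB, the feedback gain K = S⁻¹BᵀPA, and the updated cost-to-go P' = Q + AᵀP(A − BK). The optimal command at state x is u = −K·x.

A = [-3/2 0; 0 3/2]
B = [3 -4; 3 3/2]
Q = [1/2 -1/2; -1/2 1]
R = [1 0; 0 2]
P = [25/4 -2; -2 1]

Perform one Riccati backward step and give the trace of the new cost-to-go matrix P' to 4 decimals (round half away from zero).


BᵀP = [12.7500 -3.0000; -28.0000 9.5000]
S = R + BᵀPB = [1 0; 0 2] + [29.2500 -55.5000; -55.5000 126.2500] = [30.2500 -55.5000; -55.5000 128.2500]
BᵀPA = [-19.1250 -4.5000; 42.0000 14.2500]
K = S⁻¹·BᵀPA = [-0.1524 0.2674; 0.2616 0.2268]
A−BK = [0.0033 0.1051; 0.0647 0.3575]
AᵀP(A−BK) = [0.1634 0.0873; 0.0873 0.2210]
P' = Q + AᵀP(A−BK) = [0.6634 -0.4127; -0.4127 1.2210]
tr(P') = 1.8844

1.8844


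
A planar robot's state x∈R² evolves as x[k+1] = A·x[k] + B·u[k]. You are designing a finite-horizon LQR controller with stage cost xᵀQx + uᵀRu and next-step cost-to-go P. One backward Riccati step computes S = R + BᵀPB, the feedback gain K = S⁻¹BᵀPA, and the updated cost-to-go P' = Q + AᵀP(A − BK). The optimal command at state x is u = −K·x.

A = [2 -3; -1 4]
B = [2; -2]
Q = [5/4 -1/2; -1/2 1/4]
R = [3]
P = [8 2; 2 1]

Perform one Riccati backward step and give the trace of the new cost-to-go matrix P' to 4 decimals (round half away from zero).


BᵀP = [12.0000 2.0000]
S = R + BᵀPB = [3] + [20.0000] = [23.0000]
BᵀPA = [22.0000 -28.0000]
K = S⁻¹·BᵀPA = [0.9565 -1.2174]
A−BK = [0.0870 -0.5652; 0.9130 1.5652]
AᵀP(A−BK) = [3.9565 -3.2174; -3.2174 5.9130]
P' = Q + AᵀP(A−BK) = [5.2065 -3.7174; -3.7174 6.1630]
tr(P') = 11.3696

11.3696


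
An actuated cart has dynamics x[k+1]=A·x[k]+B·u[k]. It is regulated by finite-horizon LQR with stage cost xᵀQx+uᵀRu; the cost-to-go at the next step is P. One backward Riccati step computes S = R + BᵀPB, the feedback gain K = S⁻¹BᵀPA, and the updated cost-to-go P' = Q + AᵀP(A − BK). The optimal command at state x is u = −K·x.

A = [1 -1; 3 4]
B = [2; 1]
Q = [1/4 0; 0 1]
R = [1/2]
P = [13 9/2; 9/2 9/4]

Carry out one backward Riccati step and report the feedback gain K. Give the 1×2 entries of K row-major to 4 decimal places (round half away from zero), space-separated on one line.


0.8832 0.1993

BᵀP = [30.5000 11.2500]
S = R + BᵀPB = [1/2] + [72.2500] = [72.7500]
BᵀPA = [64.2500 14.5000]
K = S⁻¹·BᵀPA = [0.8832 0.1993]
A−BK = [-0.7663 -1.3986; 2.1168 3.8007]
AᵀP(A−BK) = [3.5069 5.6942; 5.6942 10.1100]
P' = Q + AᵀP(A−BK) = [3.7569 5.6942; 5.6942 11.1100]
tr(P') = 14.8668


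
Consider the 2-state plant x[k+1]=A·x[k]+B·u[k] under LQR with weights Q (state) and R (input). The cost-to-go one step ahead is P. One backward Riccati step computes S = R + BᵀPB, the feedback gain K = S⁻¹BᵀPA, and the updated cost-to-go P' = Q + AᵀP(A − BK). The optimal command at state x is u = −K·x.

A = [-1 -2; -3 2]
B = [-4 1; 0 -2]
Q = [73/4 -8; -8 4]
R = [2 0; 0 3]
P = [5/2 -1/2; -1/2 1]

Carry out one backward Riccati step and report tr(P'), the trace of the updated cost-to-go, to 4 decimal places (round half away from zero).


BᵀP = [-10.0000 2.0000; 3.5000 -2.5000]
S = R + BᵀPB = [2 0; 0 3] + [40.0000 -14.0000; -14.0000 8.5000] = [42.0000 -14.0000; -14.0000 11.5000]
BᵀPA = [4.0000 24.0000; 4.0000 -12.0000]
K = S⁻¹·BᵀPA = [0.3554 0.3763; 0.7805 -0.5854]
A−BK = [-0.3589 0.0906; -1.4390 0.8293]
AᵀP(A−BK) = [3.9564 -2.1638; -2.1638 1.9443]
P' = Q + AᵀP(A−BK) = [22.2064 -10.1638; -10.1638 5.9443]
tr(P') = 28.1507

28.1507


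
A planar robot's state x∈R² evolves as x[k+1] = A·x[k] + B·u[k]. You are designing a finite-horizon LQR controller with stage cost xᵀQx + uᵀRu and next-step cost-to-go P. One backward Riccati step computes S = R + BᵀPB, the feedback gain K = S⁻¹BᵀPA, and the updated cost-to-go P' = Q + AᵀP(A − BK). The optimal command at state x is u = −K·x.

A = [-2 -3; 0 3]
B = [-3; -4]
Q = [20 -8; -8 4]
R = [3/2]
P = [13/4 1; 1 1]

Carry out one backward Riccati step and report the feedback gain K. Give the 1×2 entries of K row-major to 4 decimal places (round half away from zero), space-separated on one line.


BᵀP = [-13.7500 -7.0000]
S = R + BᵀPB = [3/2] + [69.2500] = [70.7500]
BᵀPA = [27.5000 20.2500]
K = S⁻¹·BᵀPA = [0.3887 0.2862]
A−BK = [-0.8339 -2.1413; 1.5548 4.1449]
AᵀP(A−BK) = [2.3110 5.6290; 5.6290 14.4541]
P' = Q + AᵀP(A−BK) = [22.3110 -2.3710; -2.3710 18.4541]
tr(P') = 40.7650

0.3887 0.2862
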